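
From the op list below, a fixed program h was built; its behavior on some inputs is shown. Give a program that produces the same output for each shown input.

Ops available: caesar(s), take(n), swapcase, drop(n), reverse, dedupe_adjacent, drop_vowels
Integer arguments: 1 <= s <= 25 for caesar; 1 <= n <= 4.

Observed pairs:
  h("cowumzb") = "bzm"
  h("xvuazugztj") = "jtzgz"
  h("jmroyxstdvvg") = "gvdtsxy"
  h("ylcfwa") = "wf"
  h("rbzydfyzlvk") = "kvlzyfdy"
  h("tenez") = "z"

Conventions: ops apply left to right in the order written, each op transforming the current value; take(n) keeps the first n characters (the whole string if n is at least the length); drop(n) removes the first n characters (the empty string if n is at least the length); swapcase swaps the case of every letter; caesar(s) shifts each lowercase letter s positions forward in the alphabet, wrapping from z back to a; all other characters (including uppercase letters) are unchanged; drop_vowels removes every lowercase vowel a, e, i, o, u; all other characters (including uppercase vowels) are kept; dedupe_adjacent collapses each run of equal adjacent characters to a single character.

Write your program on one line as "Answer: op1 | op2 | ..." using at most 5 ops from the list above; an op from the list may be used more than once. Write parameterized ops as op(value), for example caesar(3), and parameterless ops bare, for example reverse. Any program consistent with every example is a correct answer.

drop(1) | drop(2) | reverse | dedupe_adjacent | drop_vowels

Check, running the answer program on each example:
  "cowumzb" -> "owumzb" -> "umzb" -> "bzmu" -> "bzmu" -> "bzm"
  "xvuazugztj" -> "vuazugztj" -> "azugztj" -> "jtzguza" -> "jtzguza" -> "jtzgz"
  "jmroyxstdvvg" -> "mroyxstdvvg" -> "oyxstdvvg" -> "gvvdtsxyo" -> "gvdtsxyo" -> "gvdtsxy"
  "ylcfwa" -> "lcfwa" -> "fwa" -> "awf" -> "awf" -> "wf"
  "rbzydfyzlvk" -> "bzydfyzlvk" -> "ydfyzlvk" -> "kvlzyfdy" -> "kvlzyfdy" -> "kvlzyfdy"
  "tenez" -> "enez" -> "ez" -> "ze" -> "ze" -> "z"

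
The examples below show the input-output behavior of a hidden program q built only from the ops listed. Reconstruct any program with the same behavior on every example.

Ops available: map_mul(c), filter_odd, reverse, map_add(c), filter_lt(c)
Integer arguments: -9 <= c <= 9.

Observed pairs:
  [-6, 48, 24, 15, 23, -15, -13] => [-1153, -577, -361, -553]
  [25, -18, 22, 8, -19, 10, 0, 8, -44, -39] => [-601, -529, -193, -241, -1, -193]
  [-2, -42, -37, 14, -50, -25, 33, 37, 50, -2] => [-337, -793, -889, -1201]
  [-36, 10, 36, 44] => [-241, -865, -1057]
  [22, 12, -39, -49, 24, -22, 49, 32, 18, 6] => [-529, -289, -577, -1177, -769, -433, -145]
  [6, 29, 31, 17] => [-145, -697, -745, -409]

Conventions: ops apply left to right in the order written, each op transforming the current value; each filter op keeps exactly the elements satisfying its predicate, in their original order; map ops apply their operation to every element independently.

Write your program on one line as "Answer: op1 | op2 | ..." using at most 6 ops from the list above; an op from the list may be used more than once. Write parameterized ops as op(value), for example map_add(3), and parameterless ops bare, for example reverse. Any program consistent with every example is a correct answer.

reverse | map_mul(4) | map_mul(-6) | map_add(-1) | filter_lt(0) | reverse

Check, running the answer program on each example:
  [-6, 48, 24, 15, 23, -15, -13] -> [-13, -15, 23, 15, 24, 48, -6] -> [-52, -60, 92, 60, 96, 192, -24] -> [312, 360, -552, -360, -576, -1152, 144] -> [311, 359, -553, -361, -577, -1153, 143] -> [-553, -361, -577, -1153] -> [-1153, -577, -361, -553]
  [25, -18, 22, 8, -19, 10, 0, 8, -44, -39] -> [-39, -44, 8, 0, 10, -19, 8, 22, -18, 25] -> [-156, -176, 32, 0, 40, -76, 32, 88, -72, 100] -> [936, 1056, -192, 0, -240, 456, -192, -528, 432, -600] -> [935, 1055, -193, -1, -241, 455, -193, -529, 431, -601] -> [-193, -1, -241, -193, -529, -601] -> [-601, -529, -193, -241, -1, -193]
  [-2, -42, -37, 14, -50, -25, 33, 37, 50, -2] -> [-2, 50, 37, 33, -25, -50, 14, -37, -42, -2] -> [-8, 200, 148, 132, -100, -200, 56, -148, -168, -8] -> [48, -1200, -888, -792, 600, 1200, -336, 888, 1008, 48] -> [47, -1201, -889, -793, 599, 1199, -337, 887, 1007, 47] -> [-1201, -889, -793, -337] -> [-337, -793, -889, -1201]
  [-36, 10, 36, 44] -> [44, 36, 10, -36] -> [176, 144, 40, -144] -> [-1056, -864, -240, 864] -> [-1057, -865, -241, 863] -> [-1057, -865, -241] -> [-241, -865, -1057]
  [22, 12, -39, -49, 24, -22, 49, 32, 18, 6] -> [6, 18, 32, 49, -22, 24, -49, -39, 12, 22] -> [24, 72, 128, 196, -88, 96, -196, -156, 48, 88] -> [-144, -432, -768, -1176, 528, -576, 1176, 936, -288, -528] -> [-145, -433, -769, -1177, 527, -577, 1175, 935, -289, -529] -> [-145, -433, -769, -1177, -577, -289, -529] -> [-529, -289, -577, -1177, -769, -433, -145]
  [6, 29, 31, 17] -> [17, 31, 29, 6] -> [68, 124, 116, 24] -> [-408, -744, -696, -144] -> [-409, -745, -697, -145] -> [-409, -745, -697, -145] -> [-145, -697, -745, -409]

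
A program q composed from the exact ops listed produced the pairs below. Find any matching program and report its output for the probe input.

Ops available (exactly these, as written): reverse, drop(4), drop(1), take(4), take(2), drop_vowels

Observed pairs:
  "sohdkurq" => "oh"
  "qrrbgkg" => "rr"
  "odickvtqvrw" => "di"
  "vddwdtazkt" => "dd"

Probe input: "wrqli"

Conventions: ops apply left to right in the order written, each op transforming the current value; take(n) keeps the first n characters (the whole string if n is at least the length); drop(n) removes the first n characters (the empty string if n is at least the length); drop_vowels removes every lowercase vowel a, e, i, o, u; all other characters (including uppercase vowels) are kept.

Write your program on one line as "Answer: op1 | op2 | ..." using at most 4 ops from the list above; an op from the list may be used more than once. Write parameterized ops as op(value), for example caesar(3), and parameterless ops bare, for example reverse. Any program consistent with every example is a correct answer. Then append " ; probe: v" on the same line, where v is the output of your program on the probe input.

take(4) | drop(1) | take(2) ; probe: "rq"

Check, running the answer program on each example:
  "sohdkurq" -> "sohd" -> "ohd" -> "oh"
  "qrrbgkg" -> "qrrb" -> "rrb" -> "rr"
  "odickvtqvrw" -> "odic" -> "dic" -> "di"
  "vddwdtazkt" -> "vddw" -> "ddw" -> "dd"
  probe: "wrqli" -> "wrql" -> "rql" -> "rq"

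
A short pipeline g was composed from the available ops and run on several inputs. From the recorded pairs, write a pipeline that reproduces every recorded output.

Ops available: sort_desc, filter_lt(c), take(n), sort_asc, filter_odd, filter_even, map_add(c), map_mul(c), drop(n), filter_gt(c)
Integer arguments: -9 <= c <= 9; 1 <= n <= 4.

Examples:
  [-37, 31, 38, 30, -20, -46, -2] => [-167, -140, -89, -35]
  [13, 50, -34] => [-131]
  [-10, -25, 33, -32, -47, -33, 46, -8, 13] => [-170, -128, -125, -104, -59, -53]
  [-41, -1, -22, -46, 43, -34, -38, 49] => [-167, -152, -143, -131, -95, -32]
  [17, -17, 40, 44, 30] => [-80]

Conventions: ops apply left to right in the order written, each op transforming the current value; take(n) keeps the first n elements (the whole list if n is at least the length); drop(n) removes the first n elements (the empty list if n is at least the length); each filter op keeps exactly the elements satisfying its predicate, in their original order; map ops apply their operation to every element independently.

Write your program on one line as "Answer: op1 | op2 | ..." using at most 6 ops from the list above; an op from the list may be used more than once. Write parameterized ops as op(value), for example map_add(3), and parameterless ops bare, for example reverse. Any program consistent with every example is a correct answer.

sort_asc | filter_lt(2) | map_add(-8) | map_mul(3) | map_add(-5)

Check, running the answer program on each example:
  [-37, 31, 38, 30, -20, -46, -2] -> [-46, -37, -20, -2, 30, 31, 38] -> [-46, -37, -20, -2] -> [-54, -45, -28, -10] -> [-162, -135, -84, -30] -> [-167, -140, -89, -35]
  [13, 50, -34] -> [-34, 13, 50] -> [-34] -> [-42] -> [-126] -> [-131]
  [-10, -25, 33, -32, -47, -33, 46, -8, 13] -> [-47, -33, -32, -25, -10, -8, 13, 33, 46] -> [-47, -33, -32, -25, -10, -8] -> [-55, -41, -40, -33, -18, -16] -> [-165, -123, -120, -99, -54, -48] -> [-170, -128, -125, -104, -59, -53]
  [-41, -1, -22, -46, 43, -34, -38, 49] -> [-46, -41, -38, -34, -22, -1, 43, 49] -> [-46, -41, -38, -34, -22, -1] -> [-54, -49, -46, -42, -30, -9] -> [-162, -147, -138, -126, -90, -27] -> [-167, -152, -143, -131, -95, -32]
  [17, -17, 40, 44, 30] -> [-17, 17, 30, 40, 44] -> [-17] -> [-25] -> [-75] -> [-80]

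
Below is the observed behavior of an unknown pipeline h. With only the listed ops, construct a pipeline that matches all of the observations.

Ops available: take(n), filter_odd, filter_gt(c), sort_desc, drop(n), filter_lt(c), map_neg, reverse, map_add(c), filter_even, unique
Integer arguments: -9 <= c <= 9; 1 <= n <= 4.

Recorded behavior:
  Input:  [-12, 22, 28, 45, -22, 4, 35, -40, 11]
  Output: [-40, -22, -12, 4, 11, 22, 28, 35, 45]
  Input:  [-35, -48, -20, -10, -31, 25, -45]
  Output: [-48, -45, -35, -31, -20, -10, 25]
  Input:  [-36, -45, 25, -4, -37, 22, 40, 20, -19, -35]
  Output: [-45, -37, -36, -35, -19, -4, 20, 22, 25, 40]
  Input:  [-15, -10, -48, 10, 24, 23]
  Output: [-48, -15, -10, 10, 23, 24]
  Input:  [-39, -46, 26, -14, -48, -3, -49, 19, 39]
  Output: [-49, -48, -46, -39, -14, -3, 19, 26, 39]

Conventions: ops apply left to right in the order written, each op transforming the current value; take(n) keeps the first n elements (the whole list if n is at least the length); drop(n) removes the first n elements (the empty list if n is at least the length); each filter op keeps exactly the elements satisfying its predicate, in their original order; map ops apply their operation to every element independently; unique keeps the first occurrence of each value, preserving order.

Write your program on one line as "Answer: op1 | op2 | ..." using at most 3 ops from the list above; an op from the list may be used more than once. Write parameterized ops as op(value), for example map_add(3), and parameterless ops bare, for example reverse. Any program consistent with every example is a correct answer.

map_neg | sort_desc | map_neg

Check, running the answer program on each example:
  [-12, 22, 28, 45, -22, 4, 35, -40, 11] -> [12, -22, -28, -45, 22, -4, -35, 40, -11] -> [40, 22, 12, -4, -11, -22, -28, -35, -45] -> [-40, -22, -12, 4, 11, 22, 28, 35, 45]
  [-35, -48, -20, -10, -31, 25, -45] -> [35, 48, 20, 10, 31, -25, 45] -> [48, 45, 35, 31, 20, 10, -25] -> [-48, -45, -35, -31, -20, -10, 25]
  [-36, -45, 25, -4, -37, 22, 40, 20, -19, -35] -> [36, 45, -25, 4, 37, -22, -40, -20, 19, 35] -> [45, 37, 36, 35, 19, 4, -20, -22, -25, -40] -> [-45, -37, -36, -35, -19, -4, 20, 22, 25, 40]
  [-15, -10, -48, 10, 24, 23] -> [15, 10, 48, -10, -24, -23] -> [48, 15, 10, -10, -23, -24] -> [-48, -15, -10, 10, 23, 24]
  [-39, -46, 26, -14, -48, -3, -49, 19, 39] -> [39, 46, -26, 14, 48, 3, 49, -19, -39] -> [49, 48, 46, 39, 14, 3, -19, -26, -39] -> [-49, -48, -46, -39, -14, -3, 19, 26, 39]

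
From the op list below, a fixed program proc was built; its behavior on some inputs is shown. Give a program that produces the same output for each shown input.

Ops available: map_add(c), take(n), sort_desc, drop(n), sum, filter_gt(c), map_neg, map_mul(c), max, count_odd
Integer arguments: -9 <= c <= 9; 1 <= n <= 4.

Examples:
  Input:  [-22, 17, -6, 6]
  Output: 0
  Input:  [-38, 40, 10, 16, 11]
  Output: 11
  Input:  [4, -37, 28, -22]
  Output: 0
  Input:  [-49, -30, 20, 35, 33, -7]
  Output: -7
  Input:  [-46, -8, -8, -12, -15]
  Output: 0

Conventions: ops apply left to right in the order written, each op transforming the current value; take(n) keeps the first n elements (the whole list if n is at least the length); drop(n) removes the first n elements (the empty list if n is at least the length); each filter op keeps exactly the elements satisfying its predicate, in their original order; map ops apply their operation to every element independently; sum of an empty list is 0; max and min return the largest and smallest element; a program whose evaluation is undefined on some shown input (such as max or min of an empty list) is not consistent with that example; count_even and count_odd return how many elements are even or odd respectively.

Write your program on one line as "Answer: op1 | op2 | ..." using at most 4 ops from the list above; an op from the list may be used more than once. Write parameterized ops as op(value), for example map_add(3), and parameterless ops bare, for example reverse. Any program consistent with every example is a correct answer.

filter_gt(-8) | drop(3) | sum

Check, running the answer program on each example:
  [-22, 17, -6, 6] -> [17, -6, 6] -> [] -> 0
  [-38, 40, 10, 16, 11] -> [40, 10, 16, 11] -> [11] -> 11
  [4, -37, 28, -22] -> [4, 28] -> [] -> 0
  [-49, -30, 20, 35, 33, -7] -> [20, 35, 33, -7] -> [-7] -> -7
  [-46, -8, -8, -12, -15] -> [] -> [] -> 0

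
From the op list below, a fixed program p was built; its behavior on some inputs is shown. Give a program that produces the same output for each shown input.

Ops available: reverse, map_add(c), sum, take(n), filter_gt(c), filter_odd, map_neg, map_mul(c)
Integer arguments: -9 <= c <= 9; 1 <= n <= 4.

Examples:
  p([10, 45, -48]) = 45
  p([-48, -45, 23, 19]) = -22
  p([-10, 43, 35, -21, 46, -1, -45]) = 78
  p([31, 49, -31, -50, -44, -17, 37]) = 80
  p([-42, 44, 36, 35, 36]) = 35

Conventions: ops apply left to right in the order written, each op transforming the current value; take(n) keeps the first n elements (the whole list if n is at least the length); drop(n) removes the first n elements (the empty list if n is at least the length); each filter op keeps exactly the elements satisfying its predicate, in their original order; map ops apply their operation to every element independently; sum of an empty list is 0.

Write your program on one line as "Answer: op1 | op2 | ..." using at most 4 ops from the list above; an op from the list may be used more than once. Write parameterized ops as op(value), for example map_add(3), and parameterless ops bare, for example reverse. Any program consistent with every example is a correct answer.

filter_odd | take(2) | sum

Check, running the answer program on each example:
  [10, 45, -48] -> [45] -> [45] -> 45
  [-48, -45, 23, 19] -> [-45, 23, 19] -> [-45, 23] -> -22
  [-10, 43, 35, -21, 46, -1, -45] -> [43, 35, -21, -1, -45] -> [43, 35] -> 78
  [31, 49, -31, -50, -44, -17, 37] -> [31, 49, -31, -17, 37] -> [31, 49] -> 80
  [-42, 44, 36, 35, 36] -> [35] -> [35] -> 35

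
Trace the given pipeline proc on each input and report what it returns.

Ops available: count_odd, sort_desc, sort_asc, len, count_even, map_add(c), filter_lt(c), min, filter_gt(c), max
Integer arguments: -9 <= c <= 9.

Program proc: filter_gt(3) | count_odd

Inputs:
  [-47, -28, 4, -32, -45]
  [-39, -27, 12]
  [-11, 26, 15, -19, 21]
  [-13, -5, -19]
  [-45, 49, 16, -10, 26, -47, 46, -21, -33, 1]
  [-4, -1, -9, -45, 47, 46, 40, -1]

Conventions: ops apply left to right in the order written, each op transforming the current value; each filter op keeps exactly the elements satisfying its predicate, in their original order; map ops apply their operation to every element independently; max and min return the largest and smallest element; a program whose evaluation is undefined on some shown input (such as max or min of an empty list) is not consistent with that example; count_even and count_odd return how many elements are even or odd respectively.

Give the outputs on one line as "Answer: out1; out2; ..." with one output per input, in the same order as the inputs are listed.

0; 0; 2; 0; 1; 1

Execution, op by op:
  [-47, -28, 4, -32, -45] -> [4] -> 0
  [-39, -27, 12] -> [12] -> 0
  [-11, 26, 15, -19, 21] -> [26, 15, 21] -> 2
  [-13, -5, -19] -> [] -> 0
  [-45, 49, 16, -10, 26, -47, 46, -21, -33, 1] -> [49, 16, 26, 46] -> 1
  [-4, -1, -9, -45, 47, 46, 40, -1] -> [47, 46, 40] -> 1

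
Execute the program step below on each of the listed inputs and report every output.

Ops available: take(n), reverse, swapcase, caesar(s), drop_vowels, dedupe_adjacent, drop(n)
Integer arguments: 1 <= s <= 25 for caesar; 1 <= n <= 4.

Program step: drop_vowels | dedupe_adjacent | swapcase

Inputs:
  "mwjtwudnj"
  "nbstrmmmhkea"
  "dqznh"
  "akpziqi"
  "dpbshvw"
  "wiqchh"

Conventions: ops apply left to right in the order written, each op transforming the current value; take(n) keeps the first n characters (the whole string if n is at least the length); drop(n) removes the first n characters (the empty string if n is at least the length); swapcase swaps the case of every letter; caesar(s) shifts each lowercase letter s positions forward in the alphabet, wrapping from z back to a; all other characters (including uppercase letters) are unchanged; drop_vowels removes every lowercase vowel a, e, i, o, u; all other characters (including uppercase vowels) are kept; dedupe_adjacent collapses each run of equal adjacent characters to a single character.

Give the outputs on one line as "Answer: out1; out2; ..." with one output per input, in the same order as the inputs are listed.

Execution, op by op:
  "mwjtwudnj" -> "mwjtwdnj" -> "mwjtwdnj" -> "MWJTWDNJ"
  "nbstrmmmhkea" -> "nbstrmmmhk" -> "nbstrmhk" -> "NBSTRMHK"
  "dqznh" -> "dqznh" -> "dqznh" -> "DQZNH"
  "akpziqi" -> "kpzq" -> "kpzq" -> "KPZQ"
  "dpbshvw" -> "dpbshvw" -> "dpbshvw" -> "DPBSHVW"
  "wiqchh" -> "wqchh" -> "wqch" -> "WQCH"

"MWJTWDNJ"; "NBSTRMHK"; "DQZNH"; "KPZQ"; "DPBSHVW"; "WQCH"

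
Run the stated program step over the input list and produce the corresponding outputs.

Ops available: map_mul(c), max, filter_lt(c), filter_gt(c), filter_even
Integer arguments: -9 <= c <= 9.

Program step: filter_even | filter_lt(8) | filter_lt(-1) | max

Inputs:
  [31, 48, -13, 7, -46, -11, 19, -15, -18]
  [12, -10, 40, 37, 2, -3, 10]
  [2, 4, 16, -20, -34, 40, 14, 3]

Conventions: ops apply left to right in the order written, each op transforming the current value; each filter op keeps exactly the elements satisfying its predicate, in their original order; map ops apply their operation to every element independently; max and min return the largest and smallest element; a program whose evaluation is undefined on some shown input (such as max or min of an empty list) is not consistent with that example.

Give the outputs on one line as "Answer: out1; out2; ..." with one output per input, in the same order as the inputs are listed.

Execution, op by op:
  [31, 48, -13, 7, -46, -11, 19, -15, -18] -> [48, -46, -18] -> [-46, -18] -> [-46, -18] -> -18
  [12, -10, 40, 37, 2, -3, 10] -> [12, -10, 40, 2, 10] -> [-10, 2] -> [-10] -> -10
  [2, 4, 16, -20, -34, 40, 14, 3] -> [2, 4, 16, -20, -34, 40, 14] -> [2, 4, -20, -34] -> [-20, -34] -> -20

-18; -10; -20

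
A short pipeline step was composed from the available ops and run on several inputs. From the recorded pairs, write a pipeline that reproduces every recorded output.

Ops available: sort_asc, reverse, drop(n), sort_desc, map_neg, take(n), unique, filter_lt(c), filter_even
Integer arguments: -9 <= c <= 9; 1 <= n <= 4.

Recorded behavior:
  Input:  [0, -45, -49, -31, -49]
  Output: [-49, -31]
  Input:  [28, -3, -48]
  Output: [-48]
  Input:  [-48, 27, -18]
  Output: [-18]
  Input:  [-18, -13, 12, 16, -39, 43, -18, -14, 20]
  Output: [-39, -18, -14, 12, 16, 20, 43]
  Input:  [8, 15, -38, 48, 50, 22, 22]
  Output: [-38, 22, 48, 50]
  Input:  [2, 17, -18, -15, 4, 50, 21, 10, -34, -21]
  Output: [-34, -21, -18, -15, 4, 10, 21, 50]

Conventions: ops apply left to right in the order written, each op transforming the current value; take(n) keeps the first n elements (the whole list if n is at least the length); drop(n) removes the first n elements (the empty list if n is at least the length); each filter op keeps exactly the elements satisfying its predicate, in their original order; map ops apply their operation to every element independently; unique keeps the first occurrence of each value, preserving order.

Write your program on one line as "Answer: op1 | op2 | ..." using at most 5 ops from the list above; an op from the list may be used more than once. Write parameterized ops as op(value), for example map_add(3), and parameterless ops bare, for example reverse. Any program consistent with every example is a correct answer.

drop(2) | sort_desc | unique | reverse

Check, running the answer program on each example:
  [0, -45, -49, -31, -49] -> [-49, -31, -49] -> [-31, -49, -49] -> [-31, -49] -> [-49, -31]
  [28, -3, -48] -> [-48] -> [-48] -> [-48] -> [-48]
  [-48, 27, -18] -> [-18] -> [-18] -> [-18] -> [-18]
  [-18, -13, 12, 16, -39, 43, -18, -14, 20] -> [12, 16, -39, 43, -18, -14, 20] -> [43, 20, 16, 12, -14, -18, -39] -> [43, 20, 16, 12, -14, -18, -39] -> [-39, -18, -14, 12, 16, 20, 43]
  [8, 15, -38, 48, 50, 22, 22] -> [-38, 48, 50, 22, 22] -> [50, 48, 22, 22, -38] -> [50, 48, 22, -38] -> [-38, 22, 48, 50]
  [2, 17, -18, -15, 4, 50, 21, 10, -34, -21] -> [-18, -15, 4, 50, 21, 10, -34, -21] -> [50, 21, 10, 4, -15, -18, -21, -34] -> [50, 21, 10, 4, -15, -18, -21, -34] -> [-34, -21, -18, -15, 4, 10, 21, 50]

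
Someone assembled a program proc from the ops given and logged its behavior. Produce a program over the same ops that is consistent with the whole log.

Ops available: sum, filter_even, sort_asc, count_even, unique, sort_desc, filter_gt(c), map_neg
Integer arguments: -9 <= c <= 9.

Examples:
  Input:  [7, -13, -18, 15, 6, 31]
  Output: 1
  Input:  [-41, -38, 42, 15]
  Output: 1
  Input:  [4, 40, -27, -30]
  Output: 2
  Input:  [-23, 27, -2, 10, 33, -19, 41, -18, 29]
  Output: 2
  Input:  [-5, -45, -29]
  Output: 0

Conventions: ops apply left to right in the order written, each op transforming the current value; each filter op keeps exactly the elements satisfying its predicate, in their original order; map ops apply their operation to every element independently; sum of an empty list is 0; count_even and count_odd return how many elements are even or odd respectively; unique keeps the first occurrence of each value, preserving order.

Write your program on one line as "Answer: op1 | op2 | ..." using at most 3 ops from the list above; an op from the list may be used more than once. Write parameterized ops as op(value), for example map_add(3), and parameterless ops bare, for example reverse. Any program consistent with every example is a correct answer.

filter_gt(-5) | count_even

Check, running the answer program on each example:
  [7, -13, -18, 15, 6, 31] -> [7, 15, 6, 31] -> 1
  [-41, -38, 42, 15] -> [42, 15] -> 1
  [4, 40, -27, -30] -> [4, 40] -> 2
  [-23, 27, -2, 10, 33, -19, 41, -18, 29] -> [27, -2, 10, 33, 41, 29] -> 2
  [-5, -45, -29] -> [] -> 0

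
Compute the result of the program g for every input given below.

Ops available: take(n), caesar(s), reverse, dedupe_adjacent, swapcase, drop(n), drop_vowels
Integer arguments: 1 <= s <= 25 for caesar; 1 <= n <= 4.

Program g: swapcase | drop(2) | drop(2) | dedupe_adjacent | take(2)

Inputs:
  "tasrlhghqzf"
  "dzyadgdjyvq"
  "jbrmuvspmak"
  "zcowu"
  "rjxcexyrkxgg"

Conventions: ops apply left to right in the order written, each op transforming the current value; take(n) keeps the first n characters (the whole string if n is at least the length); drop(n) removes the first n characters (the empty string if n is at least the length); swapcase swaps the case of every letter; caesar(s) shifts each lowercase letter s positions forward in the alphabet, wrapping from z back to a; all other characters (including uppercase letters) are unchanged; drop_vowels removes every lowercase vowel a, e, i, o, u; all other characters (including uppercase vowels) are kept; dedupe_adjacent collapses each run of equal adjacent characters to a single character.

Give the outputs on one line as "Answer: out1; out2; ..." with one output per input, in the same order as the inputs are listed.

Execution, op by op:
  "tasrlhghqzf" -> "TASRLHGHQZF" -> "SRLHGHQZF" -> "LHGHQZF" -> "LHGHQZF" -> "LH"
  "dzyadgdjyvq" -> "DZYADGDJYVQ" -> "YADGDJYVQ" -> "DGDJYVQ" -> "DGDJYVQ" -> "DG"
  "jbrmuvspmak" -> "JBRMUVSPMAK" -> "RMUVSPMAK" -> "UVSPMAK" -> "UVSPMAK" -> "UV"
  "zcowu" -> "ZCOWU" -> "OWU" -> "U" -> "U" -> "U"
  "rjxcexyrkxgg" -> "RJXCEXYRKXGG" -> "XCEXYRKXGG" -> "EXYRKXGG" -> "EXYRKXG" -> "EX"

"LH"; "DG"; "UV"; "U"; "EX"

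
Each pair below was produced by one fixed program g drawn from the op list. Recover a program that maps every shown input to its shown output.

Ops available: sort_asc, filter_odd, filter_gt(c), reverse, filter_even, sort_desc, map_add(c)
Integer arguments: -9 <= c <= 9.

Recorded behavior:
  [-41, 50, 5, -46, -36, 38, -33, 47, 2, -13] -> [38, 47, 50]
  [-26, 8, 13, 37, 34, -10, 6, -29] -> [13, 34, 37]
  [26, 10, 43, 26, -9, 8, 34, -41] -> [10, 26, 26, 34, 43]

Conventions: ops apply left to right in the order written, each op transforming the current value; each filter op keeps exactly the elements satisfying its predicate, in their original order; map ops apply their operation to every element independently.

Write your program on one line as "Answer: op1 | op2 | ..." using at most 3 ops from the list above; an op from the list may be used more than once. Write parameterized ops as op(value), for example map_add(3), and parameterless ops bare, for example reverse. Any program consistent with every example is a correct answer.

sort_asc | filter_gt(8)

Check, running the answer program on each example:
  [-41, 50, 5, -46, -36, 38, -33, 47, 2, -13] -> [-46, -41, -36, -33, -13, 2, 5, 38, 47, 50] -> [38, 47, 50]
  [-26, 8, 13, 37, 34, -10, 6, -29] -> [-29, -26, -10, 6, 8, 13, 34, 37] -> [13, 34, 37]
  [26, 10, 43, 26, -9, 8, 34, -41] -> [-41, -9, 8, 10, 26, 26, 34, 43] -> [10, 26, 26, 34, 43]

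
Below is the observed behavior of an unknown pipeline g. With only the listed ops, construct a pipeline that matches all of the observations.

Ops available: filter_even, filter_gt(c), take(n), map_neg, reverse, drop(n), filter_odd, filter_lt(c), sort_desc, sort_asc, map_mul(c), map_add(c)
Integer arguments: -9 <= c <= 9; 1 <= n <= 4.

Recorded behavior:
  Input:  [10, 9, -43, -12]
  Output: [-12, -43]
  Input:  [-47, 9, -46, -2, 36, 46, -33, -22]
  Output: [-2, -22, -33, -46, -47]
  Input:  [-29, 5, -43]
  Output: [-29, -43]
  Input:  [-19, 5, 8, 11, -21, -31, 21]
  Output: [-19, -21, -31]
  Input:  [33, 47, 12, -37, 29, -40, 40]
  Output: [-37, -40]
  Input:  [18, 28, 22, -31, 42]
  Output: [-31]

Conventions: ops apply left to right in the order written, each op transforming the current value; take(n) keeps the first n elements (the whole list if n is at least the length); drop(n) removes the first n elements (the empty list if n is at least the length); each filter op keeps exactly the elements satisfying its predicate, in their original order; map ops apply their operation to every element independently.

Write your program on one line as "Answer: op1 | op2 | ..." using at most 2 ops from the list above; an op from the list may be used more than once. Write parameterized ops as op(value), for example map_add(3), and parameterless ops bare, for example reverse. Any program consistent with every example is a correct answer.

sort_desc | filter_lt(1)

Check, running the answer program on each example:
  [10, 9, -43, -12] -> [10, 9, -12, -43] -> [-12, -43]
  [-47, 9, -46, -2, 36, 46, -33, -22] -> [46, 36, 9, -2, -22, -33, -46, -47] -> [-2, -22, -33, -46, -47]
  [-29, 5, -43] -> [5, -29, -43] -> [-29, -43]
  [-19, 5, 8, 11, -21, -31, 21] -> [21, 11, 8, 5, -19, -21, -31] -> [-19, -21, -31]
  [33, 47, 12, -37, 29, -40, 40] -> [47, 40, 33, 29, 12, -37, -40] -> [-37, -40]
  [18, 28, 22, -31, 42] -> [42, 28, 22, 18, -31] -> [-31]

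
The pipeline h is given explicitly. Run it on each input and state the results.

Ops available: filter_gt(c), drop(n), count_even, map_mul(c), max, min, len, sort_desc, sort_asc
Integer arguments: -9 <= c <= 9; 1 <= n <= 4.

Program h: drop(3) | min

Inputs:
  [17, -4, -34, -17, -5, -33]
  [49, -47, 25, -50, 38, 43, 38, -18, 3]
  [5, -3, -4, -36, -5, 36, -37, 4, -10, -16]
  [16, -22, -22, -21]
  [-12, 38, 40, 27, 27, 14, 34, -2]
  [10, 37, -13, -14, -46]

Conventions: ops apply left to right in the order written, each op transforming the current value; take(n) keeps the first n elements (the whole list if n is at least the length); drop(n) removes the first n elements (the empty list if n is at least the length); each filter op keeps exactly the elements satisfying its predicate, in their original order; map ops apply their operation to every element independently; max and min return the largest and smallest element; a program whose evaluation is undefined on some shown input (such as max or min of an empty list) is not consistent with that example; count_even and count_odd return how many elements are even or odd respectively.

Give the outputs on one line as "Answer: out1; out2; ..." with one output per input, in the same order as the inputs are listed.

Execution, op by op:
  [17, -4, -34, -17, -5, -33] -> [-17, -5, -33] -> -33
  [49, -47, 25, -50, 38, 43, 38, -18, 3] -> [-50, 38, 43, 38, -18, 3] -> -50
  [5, -3, -4, -36, -5, 36, -37, 4, -10, -16] -> [-36, -5, 36, -37, 4, -10, -16] -> -37
  [16, -22, -22, -21] -> [-21] -> -21
  [-12, 38, 40, 27, 27, 14, 34, -2] -> [27, 27, 14, 34, -2] -> -2
  [10, 37, -13, -14, -46] -> [-14, -46] -> -46

-33; -50; -37; -21; -2; -46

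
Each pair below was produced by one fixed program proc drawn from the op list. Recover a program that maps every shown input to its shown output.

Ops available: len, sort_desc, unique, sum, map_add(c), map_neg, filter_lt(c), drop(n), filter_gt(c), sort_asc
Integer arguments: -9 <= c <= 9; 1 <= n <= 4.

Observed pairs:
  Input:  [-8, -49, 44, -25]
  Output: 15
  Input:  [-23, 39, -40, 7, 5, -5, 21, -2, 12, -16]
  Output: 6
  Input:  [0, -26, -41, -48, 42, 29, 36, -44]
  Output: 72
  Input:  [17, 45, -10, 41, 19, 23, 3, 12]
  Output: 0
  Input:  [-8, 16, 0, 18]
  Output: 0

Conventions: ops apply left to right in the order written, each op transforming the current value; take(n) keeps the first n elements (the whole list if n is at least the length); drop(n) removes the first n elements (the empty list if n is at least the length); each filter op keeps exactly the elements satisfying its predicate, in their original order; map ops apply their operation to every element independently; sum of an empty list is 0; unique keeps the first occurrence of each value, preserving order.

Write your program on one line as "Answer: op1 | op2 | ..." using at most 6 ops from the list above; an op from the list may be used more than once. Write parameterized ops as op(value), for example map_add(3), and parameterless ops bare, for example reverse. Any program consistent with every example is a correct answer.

drop(3) | map_add(6) | map_add(4) | map_neg | filter_gt(2) | sum

Check, running the answer program on each example:
  [-8, -49, 44, -25] -> [-25] -> [-19] -> [-15] -> [15] -> [15] -> 15
  [-23, 39, -40, 7, 5, -5, 21, -2, 12, -16] -> [7, 5, -5, 21, -2, 12, -16] -> [13, 11, 1, 27, 4, 18, -10] -> [17, 15, 5, 31, 8, 22, -6] -> [-17, -15, -5, -31, -8, -22, 6] -> [6] -> 6
  [0, -26, -41, -48, 42, 29, 36, -44] -> [-48, 42, 29, 36, -44] -> [-42, 48, 35, 42, -38] -> [-38, 52, 39, 46, -34] -> [38, -52, -39, -46, 34] -> [38, 34] -> 72
  [17, 45, -10, 41, 19, 23, 3, 12] -> [41, 19, 23, 3, 12] -> [47, 25, 29, 9, 18] -> [51, 29, 33, 13, 22] -> [-51, -29, -33, -13, -22] -> [] -> 0
  [-8, 16, 0, 18] -> [18] -> [24] -> [28] -> [-28] -> [] -> 0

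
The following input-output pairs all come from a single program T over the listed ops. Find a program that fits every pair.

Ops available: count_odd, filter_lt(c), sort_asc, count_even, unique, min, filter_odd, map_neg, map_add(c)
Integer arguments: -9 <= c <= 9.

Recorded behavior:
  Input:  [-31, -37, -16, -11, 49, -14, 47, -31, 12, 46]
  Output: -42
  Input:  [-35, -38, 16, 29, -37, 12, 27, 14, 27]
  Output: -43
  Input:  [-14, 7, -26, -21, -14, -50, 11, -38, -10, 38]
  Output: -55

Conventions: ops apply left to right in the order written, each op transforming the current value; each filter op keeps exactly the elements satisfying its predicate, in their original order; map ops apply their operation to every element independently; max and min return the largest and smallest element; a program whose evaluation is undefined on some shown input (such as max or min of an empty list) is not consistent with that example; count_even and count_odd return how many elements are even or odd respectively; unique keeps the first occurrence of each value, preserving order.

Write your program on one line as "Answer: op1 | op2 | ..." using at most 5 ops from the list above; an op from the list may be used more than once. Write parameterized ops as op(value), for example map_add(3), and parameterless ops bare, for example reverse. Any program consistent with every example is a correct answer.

sort_asc | unique | map_add(-5) | min

Check, running the answer program on each example:
  [-31, -37, -16, -11, 49, -14, 47, -31, 12, 46] -> [-37, -31, -31, -16, -14, -11, 12, 46, 47, 49] -> [-37, -31, -16, -14, -11, 12, 46, 47, 49] -> [-42, -36, -21, -19, -16, 7, 41, 42, 44] -> -42
  [-35, -38, 16, 29, -37, 12, 27, 14, 27] -> [-38, -37, -35, 12, 14, 16, 27, 27, 29] -> [-38, -37, -35, 12, 14, 16, 27, 29] -> [-43, -42, -40, 7, 9, 11, 22, 24] -> -43
  [-14, 7, -26, -21, -14, -50, 11, -38, -10, 38] -> [-50, -38, -26, -21, -14, -14, -10, 7, 11, 38] -> [-50, -38, -26, -21, -14, -10, 7, 11, 38] -> [-55, -43, -31, -26, -19, -15, 2, 6, 33] -> -55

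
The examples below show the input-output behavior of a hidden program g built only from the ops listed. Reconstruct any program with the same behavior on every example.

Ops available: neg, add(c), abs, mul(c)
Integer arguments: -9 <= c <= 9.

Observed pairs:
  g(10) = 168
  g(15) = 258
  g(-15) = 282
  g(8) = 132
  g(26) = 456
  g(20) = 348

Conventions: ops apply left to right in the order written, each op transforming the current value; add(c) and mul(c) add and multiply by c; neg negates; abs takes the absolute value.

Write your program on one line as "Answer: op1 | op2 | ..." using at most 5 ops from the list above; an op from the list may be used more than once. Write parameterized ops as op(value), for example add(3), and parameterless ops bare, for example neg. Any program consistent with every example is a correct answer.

mul(9) | add(-6) | neg | mul(-2) | abs

Check, running the answer program on each example:
  10 -> 90 -> 84 -> -84 -> 168 -> 168
  15 -> 135 -> 129 -> -129 -> 258 -> 258
  -15 -> -135 -> -141 -> 141 -> -282 -> 282
  8 -> 72 -> 66 -> -66 -> 132 -> 132
  26 -> 234 -> 228 -> -228 -> 456 -> 456
  20 -> 180 -> 174 -> -174 -> 348 -> 348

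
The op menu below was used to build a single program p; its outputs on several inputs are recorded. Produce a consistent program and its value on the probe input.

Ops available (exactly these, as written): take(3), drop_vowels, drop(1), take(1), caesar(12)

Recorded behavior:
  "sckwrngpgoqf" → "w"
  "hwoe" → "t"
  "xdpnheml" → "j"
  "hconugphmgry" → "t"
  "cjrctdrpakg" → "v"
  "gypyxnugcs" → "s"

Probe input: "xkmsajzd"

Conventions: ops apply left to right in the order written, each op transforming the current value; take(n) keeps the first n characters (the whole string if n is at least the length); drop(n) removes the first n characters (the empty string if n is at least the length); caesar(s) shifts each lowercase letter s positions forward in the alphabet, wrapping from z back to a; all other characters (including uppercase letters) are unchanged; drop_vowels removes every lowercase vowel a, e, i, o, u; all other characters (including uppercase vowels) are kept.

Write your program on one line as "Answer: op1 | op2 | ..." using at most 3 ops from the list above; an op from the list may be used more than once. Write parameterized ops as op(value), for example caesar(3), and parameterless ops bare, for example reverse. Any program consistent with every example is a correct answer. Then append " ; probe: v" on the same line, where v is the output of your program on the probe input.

caesar(12) | drop_vowels | take(1) ; probe: "j"

Check, running the answer program on each example:
  "sckwrngpgoqf" -> "eowidzsbsacr" -> "wdzsbscr" -> "w"
  "hwoe" -> "tiaq" -> "tq" -> "t"
  "xdpnheml" -> "jpbztqyx" -> "jpbztqyx" -> "j"
  "hconugphmgry" -> "toazgsbtysdk" -> "tzgsbtysdk" -> "t"
  "cjrctdrpakg" -> "ovdofpdbmws" -> "vdfpdbmws" -> "v"
  "gypyxnugcs" -> "skbkjzgsoe" -> "skbkjzgs" -> "s"
  probe: "xkmsajzd" -> "jwyemvlp" -> "jwymvlp" -> "j"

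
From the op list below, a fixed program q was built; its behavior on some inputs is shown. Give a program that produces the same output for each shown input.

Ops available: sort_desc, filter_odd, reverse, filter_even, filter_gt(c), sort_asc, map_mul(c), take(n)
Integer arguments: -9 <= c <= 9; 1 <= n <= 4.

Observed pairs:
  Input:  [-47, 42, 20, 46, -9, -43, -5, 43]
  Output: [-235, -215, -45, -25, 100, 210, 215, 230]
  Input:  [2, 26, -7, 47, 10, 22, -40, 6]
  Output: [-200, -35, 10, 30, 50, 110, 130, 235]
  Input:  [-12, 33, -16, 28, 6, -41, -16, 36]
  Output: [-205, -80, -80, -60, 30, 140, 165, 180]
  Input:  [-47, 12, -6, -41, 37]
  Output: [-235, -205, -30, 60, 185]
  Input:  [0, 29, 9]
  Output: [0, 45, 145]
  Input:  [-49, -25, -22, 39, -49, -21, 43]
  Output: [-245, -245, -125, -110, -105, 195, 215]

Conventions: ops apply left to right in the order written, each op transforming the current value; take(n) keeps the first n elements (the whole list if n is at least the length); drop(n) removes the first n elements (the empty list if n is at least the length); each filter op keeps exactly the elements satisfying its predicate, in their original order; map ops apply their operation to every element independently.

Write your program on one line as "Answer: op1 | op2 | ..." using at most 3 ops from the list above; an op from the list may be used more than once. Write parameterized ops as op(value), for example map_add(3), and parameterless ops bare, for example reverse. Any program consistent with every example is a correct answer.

map_mul(5) | sort_desc | sort_asc

Check, running the answer program on each example:
  [-47, 42, 20, 46, -9, -43, -5, 43] -> [-235, 210, 100, 230, -45, -215, -25, 215] -> [230, 215, 210, 100, -25, -45, -215, -235] -> [-235, -215, -45, -25, 100, 210, 215, 230]
  [2, 26, -7, 47, 10, 22, -40, 6] -> [10, 130, -35, 235, 50, 110, -200, 30] -> [235, 130, 110, 50, 30, 10, -35, -200] -> [-200, -35, 10, 30, 50, 110, 130, 235]
  [-12, 33, -16, 28, 6, -41, -16, 36] -> [-60, 165, -80, 140, 30, -205, -80, 180] -> [180, 165, 140, 30, -60, -80, -80, -205] -> [-205, -80, -80, -60, 30, 140, 165, 180]
  [-47, 12, -6, -41, 37] -> [-235, 60, -30, -205, 185] -> [185, 60, -30, -205, -235] -> [-235, -205, -30, 60, 185]
  [0, 29, 9] -> [0, 145, 45] -> [145, 45, 0] -> [0, 45, 145]
  [-49, -25, -22, 39, -49, -21, 43] -> [-245, -125, -110, 195, -245, -105, 215] -> [215, 195, -105, -110, -125, -245, -245] -> [-245, -245, -125, -110, -105, 195, 215]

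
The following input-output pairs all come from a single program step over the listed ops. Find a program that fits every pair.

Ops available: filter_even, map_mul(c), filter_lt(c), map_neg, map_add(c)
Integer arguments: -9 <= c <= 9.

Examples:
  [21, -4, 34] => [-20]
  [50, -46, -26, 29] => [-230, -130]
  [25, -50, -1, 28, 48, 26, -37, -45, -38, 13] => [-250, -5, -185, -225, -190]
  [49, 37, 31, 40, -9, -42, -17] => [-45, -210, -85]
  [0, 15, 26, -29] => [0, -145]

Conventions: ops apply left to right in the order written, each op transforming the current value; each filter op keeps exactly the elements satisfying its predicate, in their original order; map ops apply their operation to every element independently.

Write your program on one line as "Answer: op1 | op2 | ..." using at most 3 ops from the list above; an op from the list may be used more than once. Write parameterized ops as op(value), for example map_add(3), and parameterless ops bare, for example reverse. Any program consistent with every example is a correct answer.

map_mul(-5) | map_neg | filter_lt(2)

Check, running the answer program on each example:
  [21, -4, 34] -> [-105, 20, -170] -> [105, -20, 170] -> [-20]
  [50, -46, -26, 29] -> [-250, 230, 130, -145] -> [250, -230, -130, 145] -> [-230, -130]
  [25, -50, -1, 28, 48, 26, -37, -45, -38, 13] -> [-125, 250, 5, -140, -240, -130, 185, 225, 190, -65] -> [125, -250, -5, 140, 240, 130, -185, -225, -190, 65] -> [-250, -5, -185, -225, -190]
  [49, 37, 31, 40, -9, -42, -17] -> [-245, -185, -155, -200, 45, 210, 85] -> [245, 185, 155, 200, -45, -210, -85] -> [-45, -210, -85]
  [0, 15, 26, -29] -> [0, -75, -130, 145] -> [0, 75, 130, -145] -> [0, -145]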